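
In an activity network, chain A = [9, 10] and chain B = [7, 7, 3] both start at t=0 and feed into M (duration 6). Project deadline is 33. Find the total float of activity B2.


Forward pass: ES(B2) = sum of predecessors on chain B = 7
EF = ES + duration = 7 + 7 = 14
Backward pass: LF(M) = deadline = 33; LS(M) = 33 - 6 = 27
LF(B2) = LS(M) - sum(successors on chain B) = 27 - 3 = 24
LS = LF - duration = 24 - 7 = 17
Total float = LS - ES = 17 - 7 = 10

10


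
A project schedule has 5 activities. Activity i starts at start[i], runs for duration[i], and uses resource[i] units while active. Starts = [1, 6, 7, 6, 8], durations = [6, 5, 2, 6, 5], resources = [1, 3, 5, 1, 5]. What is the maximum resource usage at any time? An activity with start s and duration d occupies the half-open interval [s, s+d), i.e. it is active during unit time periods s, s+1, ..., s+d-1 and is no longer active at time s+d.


Each activity i is active on [start_i, start_i + duration_i).
Compute total resource usage per time slot:
  t=0: active resources = [], total = 0
  t=1: active resources = [1], total = 1
  t=2: active resources = [1], total = 1
  t=3: active resources = [1], total = 1
  t=4: active resources = [1], total = 1
  t=5: active resources = [1], total = 1
  t=6: active resources = [1, 3, 1], total = 5
  t=7: active resources = [3, 5, 1], total = 9
  t=8: active resources = [3, 5, 1, 5], total = 14
  t=9: active resources = [3, 1, 5], total = 9
  t=10: active resources = [3, 1, 5], total = 9
  t=11: active resources = [1, 5], total = 6
  t=12: active resources = [5], total = 5
Peak resource demand = 14

14


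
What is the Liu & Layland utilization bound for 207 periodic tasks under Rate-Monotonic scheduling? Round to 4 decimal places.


Compute 2^(1/207) = 1.0033541497
Subtract 1: 1.0033541497 - 1 = 0.0033541497
Multiply by n: 207 * 0.0033541497 = 0.6943089879
Round to 4 dp: 0.6943

0.6943


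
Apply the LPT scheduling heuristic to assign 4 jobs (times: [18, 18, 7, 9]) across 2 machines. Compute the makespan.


Sort jobs in decreasing order (LPT): [18, 18, 9, 7]
Assign each job to the least loaded machine:
  Machine 1: jobs [18, 9], load = 27
  Machine 2: jobs [18, 7], load = 25
Makespan = max load = 27

27


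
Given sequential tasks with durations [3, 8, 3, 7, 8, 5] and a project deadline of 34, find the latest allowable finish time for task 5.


LF(activity 5) = deadline - sum of successor durations
Successors: activities 6 through 6 with durations [5]
Sum of successor durations = 5
LF = 34 - 5 = 29

29


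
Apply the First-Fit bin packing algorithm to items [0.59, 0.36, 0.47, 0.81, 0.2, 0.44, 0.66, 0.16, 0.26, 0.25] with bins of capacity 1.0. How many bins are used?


Place items sequentially using First-Fit:
  Item 0.59 -> new Bin 1
  Item 0.36 -> Bin 1 (now 0.95)
  Item 0.47 -> new Bin 2
  Item 0.81 -> new Bin 3
  Item 0.2 -> Bin 2 (now 0.67)
  Item 0.44 -> new Bin 4
  Item 0.66 -> new Bin 5
  Item 0.16 -> Bin 2 (now 0.83)
  Item 0.26 -> Bin 4 (now 0.7)
  Item 0.25 -> Bin 4 (now 0.95)
Total bins used = 5

5


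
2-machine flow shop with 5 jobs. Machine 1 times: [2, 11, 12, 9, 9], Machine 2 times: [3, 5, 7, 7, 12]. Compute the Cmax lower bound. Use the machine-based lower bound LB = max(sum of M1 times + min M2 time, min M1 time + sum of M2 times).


LB1 = sum(M1 times) + min(M2 times) = 43 + 3 = 46
LB2 = min(M1 times) + sum(M2 times) = 2 + 34 = 36
Lower bound = max(LB1, LB2) = max(46, 36) = 46

46


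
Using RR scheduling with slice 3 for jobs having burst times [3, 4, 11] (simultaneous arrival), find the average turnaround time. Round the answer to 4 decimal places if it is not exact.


Time quantum = 3
Execution trace:
  J1 runs 3 units, time = 3
  J2 runs 3 units, time = 6
  J3 runs 3 units, time = 9
  J2 runs 1 units, time = 10
  J3 runs 3 units, time = 13
  J3 runs 3 units, time = 16
  J3 runs 2 units, time = 18
Finish times: [3, 10, 18]
Average turnaround = 31/3 = 10.3333

10.3333


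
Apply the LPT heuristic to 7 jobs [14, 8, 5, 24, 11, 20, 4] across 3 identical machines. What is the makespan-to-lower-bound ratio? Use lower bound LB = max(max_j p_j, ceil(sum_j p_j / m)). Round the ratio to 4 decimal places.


LPT order: [24, 20, 14, 11, 8, 5, 4]
Machine loads after assignment: [29, 28, 29]
LPT makespan = 29
Lower bound = max(max_job, ceil(total/3)) = max(24, 29) = 29
Ratio = 29 / 29 = 1.0

1.0


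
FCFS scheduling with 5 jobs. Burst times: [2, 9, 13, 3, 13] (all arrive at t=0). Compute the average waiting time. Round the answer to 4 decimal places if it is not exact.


FCFS order (as given): [2, 9, 13, 3, 13]
Waiting times:
  Job 1: wait = 0
  Job 2: wait = 2
  Job 3: wait = 11
  Job 4: wait = 24
  Job 5: wait = 27
Sum of waiting times = 64
Average waiting time = 64/5 = 12.8

12.8


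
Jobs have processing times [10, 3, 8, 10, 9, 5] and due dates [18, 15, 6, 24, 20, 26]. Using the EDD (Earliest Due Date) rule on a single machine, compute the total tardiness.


Sort by due date (EDD order): [(8, 6), (3, 15), (10, 18), (9, 20), (10, 24), (5, 26)]
Compute completion times and tardiness:
  Job 1: p=8, d=6, C=8, tardiness=max(0,8-6)=2
  Job 2: p=3, d=15, C=11, tardiness=max(0,11-15)=0
  Job 3: p=10, d=18, C=21, tardiness=max(0,21-18)=3
  Job 4: p=9, d=20, C=30, tardiness=max(0,30-20)=10
  Job 5: p=10, d=24, C=40, tardiness=max(0,40-24)=16
  Job 6: p=5, d=26, C=45, tardiness=max(0,45-26)=19
Total tardiness = 50

50


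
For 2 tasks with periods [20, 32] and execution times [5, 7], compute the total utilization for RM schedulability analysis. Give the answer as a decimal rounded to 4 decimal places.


Compute individual utilizations (exact fractions):
  Task 1: C/T = 5/20 = 1/4 (approx. 0.25)
  Task 2: C/T = 7/32 (approx. 0.2188)
Total utilization U = 1/4 + 7/32 = 15/32
Rounded to 4 decimal places: U = 0.4688
RM (Liu & Layland) bound for 2 tasks = 0.828427; compare with U = 15/32 (approx. 0.468750)
U <= bound, so schedulable by RM sufficient condition.

0.4688


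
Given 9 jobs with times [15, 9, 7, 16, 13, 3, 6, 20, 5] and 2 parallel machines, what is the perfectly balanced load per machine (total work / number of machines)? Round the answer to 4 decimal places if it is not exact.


Total processing time = 15 + 9 + 7 + 16 + 13 + 3 + 6 + 20 + 5 = 94
Number of machines = 2
Ideal balanced load = 94 / 2 = 47.0

47.0


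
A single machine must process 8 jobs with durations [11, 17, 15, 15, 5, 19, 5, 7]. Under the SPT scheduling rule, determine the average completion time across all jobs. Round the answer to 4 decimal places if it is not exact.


Sort jobs by processing time (SPT order): [5, 5, 7, 11, 15, 15, 17, 19]
Compute completion times sequentially:
  Job 1: processing = 5, completes at 5
  Job 2: processing = 5, completes at 10
  Job 3: processing = 7, completes at 17
  Job 4: processing = 11, completes at 28
  Job 5: processing = 15, completes at 43
  Job 6: processing = 15, completes at 58
  Job 7: processing = 17, completes at 75
  Job 8: processing = 19, completes at 94
Sum of completion times = 330
Average completion time = 330/8 = 41.25

41.25


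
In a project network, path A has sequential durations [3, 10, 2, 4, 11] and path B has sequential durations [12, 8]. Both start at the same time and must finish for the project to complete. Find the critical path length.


Path A total = 3 + 10 + 2 + 4 + 11 = 30
Path B total = 12 + 8 = 20
Critical path = longest path = max(30, 20) = 30

30


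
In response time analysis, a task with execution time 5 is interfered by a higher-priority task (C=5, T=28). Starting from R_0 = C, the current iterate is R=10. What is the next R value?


R_next = C + ceil(R_prev / T_hp) * C_hp
ceil(10 / 28) = ceil(0.3571) = 1
Interference = 1 * 5 = 5
R_next = 5 + 5 = 10
R_next = R_prev, so the iteration has converged (response time = 10).

10


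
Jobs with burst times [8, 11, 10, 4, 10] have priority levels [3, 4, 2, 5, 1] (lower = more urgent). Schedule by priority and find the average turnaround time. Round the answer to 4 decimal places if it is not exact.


Sort by priority (ascending = highest first):
Order: [(1, 10), (2, 10), (3, 8), (4, 11), (5, 4)]
Completion times:
  Priority 1, burst=10, C=10
  Priority 2, burst=10, C=20
  Priority 3, burst=8, C=28
  Priority 4, burst=11, C=39
  Priority 5, burst=4, C=43
Average turnaround = 140/5 = 28.0

28.0


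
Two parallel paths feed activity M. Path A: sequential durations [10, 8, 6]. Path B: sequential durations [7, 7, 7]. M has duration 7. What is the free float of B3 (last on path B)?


ES(B3) = sum of predecessors on chain B = 14
EF(B3) = ES + duration = 14 + 7 = 21
Successor of B3 is M. ES(M) = max(sum(A), sum(B)) = max(24, 21) = 24
Free float = ES(successor) - EF(current) = 24 - 21 = 3

3


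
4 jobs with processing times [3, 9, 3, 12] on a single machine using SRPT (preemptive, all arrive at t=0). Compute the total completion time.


Since all jobs arrive at t=0, SRPT equals SPT ordering.
SPT order: [3, 3, 9, 12]
Completion times:
  Job 1: p=3, C=3
  Job 2: p=3, C=6
  Job 3: p=9, C=15
  Job 4: p=12, C=27
Total completion time = 3 + 6 + 15 + 27 = 51

51


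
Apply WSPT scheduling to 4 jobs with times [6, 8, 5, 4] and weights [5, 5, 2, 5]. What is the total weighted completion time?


Compute p/w ratios and sort ascending (WSPT): [(4, 5), (6, 5), (8, 5), (5, 2)]
Compute weighted completion times:
  Job (p=4,w=5): C=4, w*C=5*4=20
  Job (p=6,w=5): C=10, w*C=5*10=50
  Job (p=8,w=5): C=18, w*C=5*18=90
  Job (p=5,w=2): C=23, w*C=2*23=46
Total weighted completion time = 206

206


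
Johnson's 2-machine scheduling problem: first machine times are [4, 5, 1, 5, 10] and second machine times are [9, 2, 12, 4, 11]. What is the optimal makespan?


Apply Johnson's rule:
  Group 1 (a <= b): [(3, 1, 12), (1, 4, 9), (5, 10, 11)]
  Group 2 (a > b): [(4, 5, 4), (2, 5, 2)]
Optimal job order: [3, 1, 5, 4, 2]
Schedule:
  Job 3: M1 done at 1, M2 done at 13
  Job 1: M1 done at 5, M2 done at 22
  Job 5: M1 done at 15, M2 done at 33
  Job 4: M1 done at 20, M2 done at 37
  Job 2: M1 done at 25, M2 done at 39
Makespan = 39

39


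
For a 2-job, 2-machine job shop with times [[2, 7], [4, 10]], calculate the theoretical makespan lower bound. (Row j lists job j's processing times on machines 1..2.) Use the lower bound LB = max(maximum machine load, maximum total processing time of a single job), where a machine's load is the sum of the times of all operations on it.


Machine loads:
  Machine 1: 2 + 4 = 6
  Machine 2: 7 + 10 = 17
Max machine load = 17
Job totals:
  Job 1: 9
  Job 2: 14
Max job total = 14
Lower bound = max(17, 14) = 17

17


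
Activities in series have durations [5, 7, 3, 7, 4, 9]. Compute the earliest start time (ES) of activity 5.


Activity 5 starts after activities 1 through 4 complete.
Predecessor durations: [5, 7, 3, 7]
ES = 5 + 7 + 3 + 7 = 22

22


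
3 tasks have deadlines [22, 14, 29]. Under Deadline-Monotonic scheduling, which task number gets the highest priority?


Sort tasks by relative deadline (ascending):
  Task 2: deadline = 14
  Task 1: deadline = 22
  Task 3: deadline = 29
Priority order (highest first): [2, 1, 3]
Highest priority task = 2

2


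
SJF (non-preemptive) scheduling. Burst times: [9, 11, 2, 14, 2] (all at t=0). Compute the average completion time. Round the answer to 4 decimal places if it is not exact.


SJF order (ascending): [2, 2, 9, 11, 14]
Completion times:
  Job 1: burst=2, C=2
  Job 2: burst=2, C=4
  Job 3: burst=9, C=13
  Job 4: burst=11, C=24
  Job 5: burst=14, C=38
Average completion = 81/5 = 16.2

16.2


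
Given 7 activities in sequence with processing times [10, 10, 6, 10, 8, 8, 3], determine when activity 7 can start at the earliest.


Activity 7 starts after activities 1 through 6 complete.
Predecessor durations: [10, 10, 6, 10, 8, 8]
ES = 10 + 10 + 6 + 10 + 8 + 8 = 52

52


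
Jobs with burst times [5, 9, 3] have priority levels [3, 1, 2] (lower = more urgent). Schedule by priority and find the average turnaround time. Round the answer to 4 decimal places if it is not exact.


Sort by priority (ascending = highest first):
Order: [(1, 9), (2, 3), (3, 5)]
Completion times:
  Priority 1, burst=9, C=9
  Priority 2, burst=3, C=12
  Priority 3, burst=5, C=17
Average turnaround = 38/3 = 12.6667

12.6667


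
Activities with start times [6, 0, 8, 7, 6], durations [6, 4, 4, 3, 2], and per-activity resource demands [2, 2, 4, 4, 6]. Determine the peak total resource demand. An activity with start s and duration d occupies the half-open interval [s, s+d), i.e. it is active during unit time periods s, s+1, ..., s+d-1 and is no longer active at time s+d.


Each activity i is active on [start_i, start_i + duration_i).
Compute total resource usage per time slot:
  t=0: active resources = [2], total = 2
  t=1: active resources = [2], total = 2
  t=2: active resources = [2], total = 2
  t=3: active resources = [2], total = 2
  t=4: active resources = [], total = 0
  t=5: active resources = [], total = 0
  t=6: active resources = [2, 6], total = 8
  t=7: active resources = [2, 4, 6], total = 12
  t=8: active resources = [2, 4, 4], total = 10
  t=9: active resources = [2, 4, 4], total = 10
  t=10: active resources = [2, 4], total = 6
  t=11: active resources = [2, 4], total = 6
Peak resource demand = 12

12


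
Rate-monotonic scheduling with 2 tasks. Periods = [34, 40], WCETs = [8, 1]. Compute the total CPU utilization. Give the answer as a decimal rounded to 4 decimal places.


Compute individual utilizations (exact fractions):
  Task 1: C/T = 8/34 = 4/17 (approx. 0.2353)
  Task 2: C/T = 1/40 (approx. 0.025)
Total utilization U = 4/17 + 1/40 = 177/680
Rounded to 4 decimal places: U = 0.2603
RM (Liu & Layland) bound for 2 tasks = 0.828427; compare with U = 177/680 (approx. 0.260294)
U <= bound, so schedulable by RM sufficient condition.

0.2603


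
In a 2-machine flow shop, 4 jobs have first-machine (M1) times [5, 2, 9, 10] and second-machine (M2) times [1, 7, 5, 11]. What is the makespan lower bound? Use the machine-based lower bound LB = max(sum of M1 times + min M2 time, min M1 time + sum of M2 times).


LB1 = sum(M1 times) + min(M2 times) = 26 + 1 = 27
LB2 = min(M1 times) + sum(M2 times) = 2 + 24 = 26
Lower bound = max(LB1, LB2) = max(27, 26) = 27

27


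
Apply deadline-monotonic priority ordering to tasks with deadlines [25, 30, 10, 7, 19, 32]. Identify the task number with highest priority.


Sort tasks by relative deadline (ascending):
  Task 4: deadline = 7
  Task 3: deadline = 10
  Task 5: deadline = 19
  Task 1: deadline = 25
  Task 2: deadline = 30
  Task 6: deadline = 32
Priority order (highest first): [4, 3, 5, 1, 2, 6]
Highest priority task = 4

4


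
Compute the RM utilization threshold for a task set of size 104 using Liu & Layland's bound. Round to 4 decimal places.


Compute 2^(1/104) = 1.0066871365
Subtract 1: 1.0066871365 - 1 = 0.0066871365
Multiply by n: 104 * 0.0066871365 = 0.6954621960
Round to 4 dp: 0.6955

0.6955


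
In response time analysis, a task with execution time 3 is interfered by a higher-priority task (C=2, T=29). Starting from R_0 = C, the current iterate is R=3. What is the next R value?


R_next = C + ceil(R_prev / T_hp) * C_hp
ceil(3 / 29) = ceil(0.1034) = 1
Interference = 1 * 2 = 2
R_next = 3 + 2 = 5

5


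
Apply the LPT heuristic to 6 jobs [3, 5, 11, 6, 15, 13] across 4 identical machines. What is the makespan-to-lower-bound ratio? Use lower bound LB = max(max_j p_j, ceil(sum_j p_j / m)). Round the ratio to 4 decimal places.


LPT order: [15, 13, 11, 6, 5, 3]
Machine loads after assignment: [15, 13, 14, 11]
LPT makespan = 15
Lower bound = max(max_job, ceil(total/4)) = max(15, 14) = 15
Ratio = 15 / 15 = 1.0

1.0


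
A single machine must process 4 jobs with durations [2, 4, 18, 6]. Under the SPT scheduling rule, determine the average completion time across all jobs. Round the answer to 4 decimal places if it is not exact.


Sort jobs by processing time (SPT order): [2, 4, 6, 18]
Compute completion times sequentially:
  Job 1: processing = 2, completes at 2
  Job 2: processing = 4, completes at 6
  Job 3: processing = 6, completes at 12
  Job 4: processing = 18, completes at 30
Sum of completion times = 50
Average completion time = 50/4 = 12.5

12.5


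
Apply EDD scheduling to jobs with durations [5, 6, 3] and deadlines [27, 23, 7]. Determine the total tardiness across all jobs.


Sort by due date (EDD order): [(3, 7), (6, 23), (5, 27)]
Compute completion times and tardiness:
  Job 1: p=3, d=7, C=3, tardiness=max(0,3-7)=0
  Job 2: p=6, d=23, C=9, tardiness=max(0,9-23)=0
  Job 3: p=5, d=27, C=14, tardiness=max(0,14-27)=0
Total tardiness = 0

0


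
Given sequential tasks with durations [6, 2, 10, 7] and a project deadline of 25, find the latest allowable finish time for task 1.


LF(activity 1) = deadline - sum of successor durations
Successors: activities 2 through 4 with durations [2, 10, 7]
Sum of successor durations = 19
LF = 25 - 19 = 6

6


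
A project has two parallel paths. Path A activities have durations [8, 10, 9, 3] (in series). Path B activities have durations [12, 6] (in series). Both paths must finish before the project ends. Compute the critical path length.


Path A total = 8 + 10 + 9 + 3 = 30
Path B total = 12 + 6 = 18
Critical path = longest path = max(30, 18) = 30

30


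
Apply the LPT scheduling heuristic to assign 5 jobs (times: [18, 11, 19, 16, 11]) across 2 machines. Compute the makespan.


Sort jobs in decreasing order (LPT): [19, 18, 16, 11, 11]
Assign each job to the least loaded machine:
  Machine 1: jobs [19, 11, 11], load = 41
  Machine 2: jobs [18, 16], load = 34
Makespan = max load = 41

41


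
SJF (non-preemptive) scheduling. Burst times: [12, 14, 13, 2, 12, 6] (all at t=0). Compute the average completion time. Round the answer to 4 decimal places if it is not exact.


SJF order (ascending): [2, 6, 12, 12, 13, 14]
Completion times:
  Job 1: burst=2, C=2
  Job 2: burst=6, C=8
  Job 3: burst=12, C=20
  Job 4: burst=12, C=32
  Job 5: burst=13, C=45
  Job 6: burst=14, C=59
Average completion = 166/6 = 27.6667

27.6667


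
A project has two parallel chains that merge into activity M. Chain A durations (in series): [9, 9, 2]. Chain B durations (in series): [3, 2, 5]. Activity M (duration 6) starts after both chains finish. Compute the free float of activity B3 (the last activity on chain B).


ES(B3) = sum of predecessors on chain B = 5
EF(B3) = ES + duration = 5 + 5 = 10
Successor of B3 is M. ES(M) = max(sum(A), sum(B)) = max(20, 10) = 20
Free float = ES(successor) - EF(current) = 20 - 10 = 10

10


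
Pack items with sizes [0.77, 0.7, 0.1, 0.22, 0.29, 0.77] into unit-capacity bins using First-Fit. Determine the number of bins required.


Place items sequentially using First-Fit:
  Item 0.77 -> new Bin 1
  Item 0.7 -> new Bin 2
  Item 0.1 -> Bin 1 (now 0.87)
  Item 0.22 -> Bin 2 (now 0.92)
  Item 0.29 -> new Bin 3
  Item 0.77 -> new Bin 4
Total bins used = 4

4


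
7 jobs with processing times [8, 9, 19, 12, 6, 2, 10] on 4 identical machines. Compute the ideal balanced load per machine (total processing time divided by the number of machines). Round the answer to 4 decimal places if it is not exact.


Total processing time = 8 + 9 + 19 + 12 + 6 + 2 + 10 = 66
Number of machines = 4
Ideal balanced load = 66 / 4 = 16.5

16.5


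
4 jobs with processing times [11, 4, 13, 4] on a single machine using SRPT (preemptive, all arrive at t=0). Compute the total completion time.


Since all jobs arrive at t=0, SRPT equals SPT ordering.
SPT order: [4, 4, 11, 13]
Completion times:
  Job 1: p=4, C=4
  Job 2: p=4, C=8
  Job 3: p=11, C=19
  Job 4: p=13, C=32
Total completion time = 4 + 8 + 19 + 32 = 63

63


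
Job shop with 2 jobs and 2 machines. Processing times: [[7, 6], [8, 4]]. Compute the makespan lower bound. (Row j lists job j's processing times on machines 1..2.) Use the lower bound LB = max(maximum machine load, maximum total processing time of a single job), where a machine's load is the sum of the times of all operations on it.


Machine loads:
  Machine 1: 7 + 8 = 15
  Machine 2: 6 + 4 = 10
Max machine load = 15
Job totals:
  Job 1: 13
  Job 2: 12
Max job total = 13
Lower bound = max(15, 13) = 15

15


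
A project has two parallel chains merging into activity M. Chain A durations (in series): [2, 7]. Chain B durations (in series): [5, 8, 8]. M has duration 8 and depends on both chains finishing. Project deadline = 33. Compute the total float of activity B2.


Forward pass: ES(B2) = sum of predecessors on chain B = 5
EF = ES + duration = 5 + 8 = 13
Backward pass: LF(M) = deadline = 33; LS(M) = 33 - 8 = 25
LF(B2) = LS(M) - sum(successors on chain B) = 25 - 8 = 17
LS = LF - duration = 17 - 8 = 9
Total float = LS - ES = 9 - 5 = 4

4


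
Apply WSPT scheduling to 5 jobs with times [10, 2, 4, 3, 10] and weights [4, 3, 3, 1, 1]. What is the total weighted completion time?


Compute p/w ratios and sort ascending (WSPT): [(2, 3), (4, 3), (10, 4), (3, 1), (10, 1)]
Compute weighted completion times:
  Job (p=2,w=3): C=2, w*C=3*2=6
  Job (p=4,w=3): C=6, w*C=3*6=18
  Job (p=10,w=4): C=16, w*C=4*16=64
  Job (p=3,w=1): C=19, w*C=1*19=19
  Job (p=10,w=1): C=29, w*C=1*29=29
Total weighted completion time = 136

136


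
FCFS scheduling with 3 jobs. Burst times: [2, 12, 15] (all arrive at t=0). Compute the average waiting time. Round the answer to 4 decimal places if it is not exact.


FCFS order (as given): [2, 12, 15]
Waiting times:
  Job 1: wait = 0
  Job 2: wait = 2
  Job 3: wait = 14
Sum of waiting times = 16
Average waiting time = 16/3 = 5.3333

5.3333


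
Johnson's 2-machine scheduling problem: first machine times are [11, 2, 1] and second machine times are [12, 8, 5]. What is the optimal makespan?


Apply Johnson's rule:
  Group 1 (a <= b): [(3, 1, 5), (2, 2, 8), (1, 11, 12)]
  Group 2 (a > b): []
Optimal job order: [3, 2, 1]
Schedule:
  Job 3: M1 done at 1, M2 done at 6
  Job 2: M1 done at 3, M2 done at 14
  Job 1: M1 done at 14, M2 done at 26
Makespan = 26

26


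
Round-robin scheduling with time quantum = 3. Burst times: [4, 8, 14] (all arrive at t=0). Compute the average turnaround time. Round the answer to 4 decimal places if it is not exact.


Time quantum = 3
Execution trace:
  J1 runs 3 units, time = 3
  J2 runs 3 units, time = 6
  J3 runs 3 units, time = 9
  J1 runs 1 units, time = 10
  J2 runs 3 units, time = 13
  J3 runs 3 units, time = 16
  J2 runs 2 units, time = 18
  J3 runs 3 units, time = 21
  J3 runs 3 units, time = 24
  J3 runs 2 units, time = 26
Finish times: [10, 18, 26]
Average turnaround = 54/3 = 18.0

18.0


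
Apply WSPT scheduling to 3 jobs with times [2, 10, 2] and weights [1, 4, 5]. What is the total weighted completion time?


Compute p/w ratios and sort ascending (WSPT): [(2, 5), (2, 1), (10, 4)]
Compute weighted completion times:
  Job (p=2,w=5): C=2, w*C=5*2=10
  Job (p=2,w=1): C=4, w*C=1*4=4
  Job (p=10,w=4): C=14, w*C=4*14=56
Total weighted completion time = 70

70


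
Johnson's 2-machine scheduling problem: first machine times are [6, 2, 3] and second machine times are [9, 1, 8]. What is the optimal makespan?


Apply Johnson's rule:
  Group 1 (a <= b): [(3, 3, 8), (1, 6, 9)]
  Group 2 (a > b): [(2, 2, 1)]
Optimal job order: [3, 1, 2]
Schedule:
  Job 3: M1 done at 3, M2 done at 11
  Job 1: M1 done at 9, M2 done at 20
  Job 2: M1 done at 11, M2 done at 21
Makespan = 21

21


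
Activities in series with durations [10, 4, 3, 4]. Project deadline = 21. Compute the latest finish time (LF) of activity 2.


LF(activity 2) = deadline - sum of successor durations
Successors: activities 3 through 4 with durations [3, 4]
Sum of successor durations = 7
LF = 21 - 7 = 14

14


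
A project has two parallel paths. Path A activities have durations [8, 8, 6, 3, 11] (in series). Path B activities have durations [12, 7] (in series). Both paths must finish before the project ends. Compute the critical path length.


Path A total = 8 + 8 + 6 + 3 + 11 = 36
Path B total = 12 + 7 = 19
Critical path = longest path = max(36, 19) = 36

36


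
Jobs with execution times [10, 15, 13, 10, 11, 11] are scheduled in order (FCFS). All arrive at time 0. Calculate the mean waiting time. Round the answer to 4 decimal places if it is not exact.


FCFS order (as given): [10, 15, 13, 10, 11, 11]
Waiting times:
  Job 1: wait = 0
  Job 2: wait = 10
  Job 3: wait = 25
  Job 4: wait = 38
  Job 5: wait = 48
  Job 6: wait = 59
Sum of waiting times = 180
Average waiting time = 180/6 = 30.0

30.0


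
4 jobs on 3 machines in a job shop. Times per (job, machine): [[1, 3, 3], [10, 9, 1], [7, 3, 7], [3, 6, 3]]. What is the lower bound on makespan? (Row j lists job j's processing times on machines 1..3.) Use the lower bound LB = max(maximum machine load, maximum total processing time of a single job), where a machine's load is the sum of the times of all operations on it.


Machine loads:
  Machine 1: 1 + 10 + 7 + 3 = 21
  Machine 2: 3 + 9 + 3 + 6 = 21
  Machine 3: 3 + 1 + 7 + 3 = 14
Max machine load = 21
Job totals:
  Job 1: 7
  Job 2: 20
  Job 3: 17
  Job 4: 12
Max job total = 20
Lower bound = max(21, 20) = 21

21


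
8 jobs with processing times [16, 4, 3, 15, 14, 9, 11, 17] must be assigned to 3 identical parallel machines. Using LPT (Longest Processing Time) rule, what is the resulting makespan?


Sort jobs in decreasing order (LPT): [17, 16, 15, 14, 11, 9, 4, 3]
Assign each job to the least loaded machine:
  Machine 1: jobs [17, 9, 4], load = 30
  Machine 2: jobs [16, 11, 3], load = 30
  Machine 3: jobs [15, 14], load = 29
Makespan = max load = 30

30


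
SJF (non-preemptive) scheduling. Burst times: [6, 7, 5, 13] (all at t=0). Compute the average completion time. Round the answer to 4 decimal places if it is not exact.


SJF order (ascending): [5, 6, 7, 13]
Completion times:
  Job 1: burst=5, C=5
  Job 2: burst=6, C=11
  Job 3: burst=7, C=18
  Job 4: burst=13, C=31
Average completion = 65/4 = 16.25

16.25


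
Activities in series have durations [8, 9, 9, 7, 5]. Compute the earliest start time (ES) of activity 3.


Activity 3 starts after activities 1 through 2 complete.
Predecessor durations: [8, 9]
ES = 8 + 9 = 17

17


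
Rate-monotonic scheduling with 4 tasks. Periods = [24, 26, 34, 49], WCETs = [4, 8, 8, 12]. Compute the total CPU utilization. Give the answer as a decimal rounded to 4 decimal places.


Compute individual utilizations (exact fractions):
  Task 1: C/T = 4/24 = 1/6 (approx. 0.1667)
  Task 2: C/T = 8/26 = 4/13 (approx. 0.3077)
  Task 3: C/T = 8/34 = 4/17 (approx. 0.2353)
  Task 4: C/T = 12/49 (approx. 0.2449)
Total utilization U = 1/6 + 4/13 + 4/17 + 12/49 = 62021/64974
Rounded to 4 decimal places: U = 0.9546
RM (Liu & Layland) bound for 4 tasks = 0.756828; compare with U = 62021/64974 (approx. 0.954551)
bound < U <= 1, so the RM sufficient condition is not met (inconclusive; an exact test such as response-time analysis is needed).

0.9546


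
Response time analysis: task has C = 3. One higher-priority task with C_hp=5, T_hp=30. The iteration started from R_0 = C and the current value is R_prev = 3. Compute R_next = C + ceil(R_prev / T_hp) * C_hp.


R_next = C + ceil(R_prev / T_hp) * C_hp
ceil(3 / 30) = ceil(0.1) = 1
Interference = 1 * 5 = 5
R_next = 3 + 5 = 8

8


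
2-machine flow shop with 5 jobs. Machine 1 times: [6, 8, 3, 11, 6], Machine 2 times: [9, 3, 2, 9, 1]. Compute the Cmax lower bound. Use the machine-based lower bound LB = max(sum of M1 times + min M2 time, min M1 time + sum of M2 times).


LB1 = sum(M1 times) + min(M2 times) = 34 + 1 = 35
LB2 = min(M1 times) + sum(M2 times) = 3 + 24 = 27
Lower bound = max(LB1, LB2) = max(35, 27) = 35

35


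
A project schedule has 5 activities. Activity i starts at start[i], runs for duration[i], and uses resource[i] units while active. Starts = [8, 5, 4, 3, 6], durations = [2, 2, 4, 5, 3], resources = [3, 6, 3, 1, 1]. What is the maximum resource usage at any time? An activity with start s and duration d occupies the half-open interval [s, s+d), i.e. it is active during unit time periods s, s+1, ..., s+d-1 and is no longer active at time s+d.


Each activity i is active on [start_i, start_i + duration_i).
Compute total resource usage per time slot:
  t=0: active resources = [], total = 0
  t=1: active resources = [], total = 0
  t=2: active resources = [], total = 0
  t=3: active resources = [1], total = 1
  t=4: active resources = [3, 1], total = 4
  t=5: active resources = [6, 3, 1], total = 10
  t=6: active resources = [6, 3, 1, 1], total = 11
  t=7: active resources = [3, 1, 1], total = 5
  t=8: active resources = [3, 1], total = 4
  t=9: active resources = [3], total = 3
Peak resource demand = 11

11


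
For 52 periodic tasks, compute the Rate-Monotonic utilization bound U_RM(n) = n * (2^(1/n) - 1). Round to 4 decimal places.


Compute 2^(1/52) = 1.0134189907
Subtract 1: 1.0134189907 - 1 = 0.0134189907
Multiply by n: 52 * 0.0134189907 = 0.6977875164
Round to 4 dp: 0.6978

0.6978


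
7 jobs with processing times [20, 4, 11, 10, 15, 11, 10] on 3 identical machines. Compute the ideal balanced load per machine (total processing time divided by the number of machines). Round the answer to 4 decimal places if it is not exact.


Total processing time = 20 + 4 + 11 + 10 + 15 + 11 + 10 = 81
Number of machines = 3
Ideal balanced load = 81 / 3 = 27.0

27.0


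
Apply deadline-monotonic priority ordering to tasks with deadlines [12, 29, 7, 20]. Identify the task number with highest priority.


Sort tasks by relative deadline (ascending):
  Task 3: deadline = 7
  Task 1: deadline = 12
  Task 4: deadline = 20
  Task 2: deadline = 29
Priority order (highest first): [3, 1, 4, 2]
Highest priority task = 3

3


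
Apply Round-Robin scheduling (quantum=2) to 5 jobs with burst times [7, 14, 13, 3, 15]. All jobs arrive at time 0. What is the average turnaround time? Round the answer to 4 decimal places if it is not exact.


Time quantum = 2
Execution trace:
  J1 runs 2 units, time = 2
  J2 runs 2 units, time = 4
  J3 runs 2 units, time = 6
  J4 runs 2 units, time = 8
  J5 runs 2 units, time = 10
  J1 runs 2 units, time = 12
  J2 runs 2 units, time = 14
  J3 runs 2 units, time = 16
  J4 runs 1 units, time = 17
  J5 runs 2 units, time = 19
  J1 runs 2 units, time = 21
  J2 runs 2 units, time = 23
  J3 runs 2 units, time = 25
  J5 runs 2 units, time = 27
  J1 runs 1 units, time = 28
  J2 runs 2 units, time = 30
  J3 runs 2 units, time = 32
  J5 runs 2 units, time = 34
  J2 runs 2 units, time = 36
  J3 runs 2 units, time = 38
  J5 runs 2 units, time = 40
  J2 runs 2 units, time = 42
  J3 runs 2 units, time = 44
  J5 runs 2 units, time = 46
  J2 runs 2 units, time = 48
  J3 runs 1 units, time = 49
  J5 runs 2 units, time = 51
  J5 runs 1 units, time = 52
Finish times: [28, 48, 49, 17, 52]
Average turnaround = 194/5 = 38.8

38.8


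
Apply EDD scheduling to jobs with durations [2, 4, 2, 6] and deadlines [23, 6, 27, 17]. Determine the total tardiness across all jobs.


Sort by due date (EDD order): [(4, 6), (6, 17), (2, 23), (2, 27)]
Compute completion times and tardiness:
  Job 1: p=4, d=6, C=4, tardiness=max(0,4-6)=0
  Job 2: p=6, d=17, C=10, tardiness=max(0,10-17)=0
  Job 3: p=2, d=23, C=12, tardiness=max(0,12-23)=0
  Job 4: p=2, d=27, C=14, tardiness=max(0,14-27)=0
Total tardiness = 0

0


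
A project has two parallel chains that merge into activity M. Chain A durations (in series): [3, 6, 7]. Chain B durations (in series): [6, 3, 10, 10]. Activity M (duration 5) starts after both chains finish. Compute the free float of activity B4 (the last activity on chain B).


ES(B4) = sum of predecessors on chain B = 19
EF(B4) = ES + duration = 19 + 10 = 29
Successor of B4 is M. ES(M) = max(sum(A), sum(B)) = max(16, 29) = 29
Free float = ES(successor) - EF(current) = 29 - 29 = 0

0


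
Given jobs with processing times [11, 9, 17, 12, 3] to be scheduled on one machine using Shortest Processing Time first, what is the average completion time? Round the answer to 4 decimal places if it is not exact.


Sort jobs by processing time (SPT order): [3, 9, 11, 12, 17]
Compute completion times sequentially:
  Job 1: processing = 3, completes at 3
  Job 2: processing = 9, completes at 12
  Job 3: processing = 11, completes at 23
  Job 4: processing = 12, completes at 35
  Job 5: processing = 17, completes at 52
Sum of completion times = 125
Average completion time = 125/5 = 25.0

25.0


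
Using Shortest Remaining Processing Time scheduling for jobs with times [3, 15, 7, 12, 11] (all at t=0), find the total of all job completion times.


Since all jobs arrive at t=0, SRPT equals SPT ordering.
SPT order: [3, 7, 11, 12, 15]
Completion times:
  Job 1: p=3, C=3
  Job 2: p=7, C=10
  Job 3: p=11, C=21
  Job 4: p=12, C=33
  Job 5: p=15, C=48
Total completion time = 3 + 10 + 21 + 33 + 48 = 115

115


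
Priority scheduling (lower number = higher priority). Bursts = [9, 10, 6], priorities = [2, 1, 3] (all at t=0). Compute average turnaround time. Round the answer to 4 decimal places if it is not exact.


Sort by priority (ascending = highest first):
Order: [(1, 10), (2, 9), (3, 6)]
Completion times:
  Priority 1, burst=10, C=10
  Priority 2, burst=9, C=19
  Priority 3, burst=6, C=25
Average turnaround = 54/3 = 18.0

18.0


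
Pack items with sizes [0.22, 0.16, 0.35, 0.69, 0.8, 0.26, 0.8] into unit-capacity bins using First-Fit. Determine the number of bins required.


Place items sequentially using First-Fit:
  Item 0.22 -> new Bin 1
  Item 0.16 -> Bin 1 (now 0.38)
  Item 0.35 -> Bin 1 (now 0.73)
  Item 0.69 -> new Bin 2
  Item 0.8 -> new Bin 3
  Item 0.26 -> Bin 1 (now 0.99)
  Item 0.8 -> new Bin 4
Total bins used = 4

4


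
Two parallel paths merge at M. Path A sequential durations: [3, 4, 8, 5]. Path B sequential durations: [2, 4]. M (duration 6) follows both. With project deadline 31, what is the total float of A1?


Forward pass: ES(A1) = sum of predecessors on chain A = 0
EF = ES + duration = 0 + 3 = 3
Backward pass: LF(M) = deadline = 31; LS(M) = 31 - 6 = 25
LF(A1) = LS(M) - sum(successors on chain A) = 25 - 17 = 8
LS = LF - duration = 8 - 3 = 5
Total float = LS - ES = 5 - 0 = 5

5


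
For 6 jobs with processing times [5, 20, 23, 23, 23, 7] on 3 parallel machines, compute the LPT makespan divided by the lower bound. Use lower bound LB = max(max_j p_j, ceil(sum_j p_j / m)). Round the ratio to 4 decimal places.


LPT order: [23, 23, 23, 20, 7, 5]
Machine loads after assignment: [43, 30, 28]
LPT makespan = 43
Lower bound = max(max_job, ceil(total/3)) = max(23, 34) = 34
Ratio = 43 / 34 = 1.2647

1.2647


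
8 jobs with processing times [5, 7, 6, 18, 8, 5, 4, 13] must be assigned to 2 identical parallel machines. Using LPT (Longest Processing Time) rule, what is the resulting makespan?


Sort jobs in decreasing order (LPT): [18, 13, 8, 7, 6, 5, 5, 4]
Assign each job to the least loaded machine:
  Machine 1: jobs [18, 7, 5, 4], load = 34
  Machine 2: jobs [13, 8, 6, 5], load = 32
Makespan = max load = 34

34


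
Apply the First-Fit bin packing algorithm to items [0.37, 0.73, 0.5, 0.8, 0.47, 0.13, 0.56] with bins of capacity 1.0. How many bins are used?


Place items sequentially using First-Fit:
  Item 0.37 -> new Bin 1
  Item 0.73 -> new Bin 2
  Item 0.5 -> Bin 1 (now 0.87)
  Item 0.8 -> new Bin 3
  Item 0.47 -> new Bin 4
  Item 0.13 -> Bin 1 (now 1.0)
  Item 0.56 -> new Bin 5
Total bins used = 5

5


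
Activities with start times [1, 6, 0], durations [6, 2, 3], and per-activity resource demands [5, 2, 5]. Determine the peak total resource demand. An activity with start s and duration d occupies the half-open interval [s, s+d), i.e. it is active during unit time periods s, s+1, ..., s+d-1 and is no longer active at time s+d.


Each activity i is active on [start_i, start_i + duration_i).
Compute total resource usage per time slot:
  t=0: active resources = [5], total = 5
  t=1: active resources = [5, 5], total = 10
  t=2: active resources = [5, 5], total = 10
  t=3: active resources = [5], total = 5
  t=4: active resources = [5], total = 5
  t=5: active resources = [5], total = 5
  t=6: active resources = [5, 2], total = 7
  t=7: active resources = [2], total = 2
Peak resource demand = 10

10


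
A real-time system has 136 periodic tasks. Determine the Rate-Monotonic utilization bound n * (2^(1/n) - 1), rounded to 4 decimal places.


Compute 2^(1/136) = 1.0051096806
Subtract 1: 1.0051096806 - 1 = 0.0051096806
Multiply by n: 136 * 0.0051096806 = 0.6949165616
Round to 4 dp: 0.6949

0.6949


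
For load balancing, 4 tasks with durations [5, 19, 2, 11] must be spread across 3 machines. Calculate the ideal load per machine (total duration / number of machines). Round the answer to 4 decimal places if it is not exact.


Total processing time = 5 + 19 + 2 + 11 = 37
Number of machines = 3
Ideal balanced load = 37 / 3 = 12.3333

12.3333


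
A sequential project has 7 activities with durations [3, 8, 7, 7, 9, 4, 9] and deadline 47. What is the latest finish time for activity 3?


LF(activity 3) = deadline - sum of successor durations
Successors: activities 4 through 7 with durations [7, 9, 4, 9]
Sum of successor durations = 29
LF = 47 - 29 = 18

18


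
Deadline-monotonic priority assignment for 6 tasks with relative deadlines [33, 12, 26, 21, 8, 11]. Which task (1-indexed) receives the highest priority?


Sort tasks by relative deadline (ascending):
  Task 5: deadline = 8
  Task 6: deadline = 11
  Task 2: deadline = 12
  Task 4: deadline = 21
  Task 3: deadline = 26
  Task 1: deadline = 33
Priority order (highest first): [5, 6, 2, 4, 3, 1]
Highest priority task = 5

5


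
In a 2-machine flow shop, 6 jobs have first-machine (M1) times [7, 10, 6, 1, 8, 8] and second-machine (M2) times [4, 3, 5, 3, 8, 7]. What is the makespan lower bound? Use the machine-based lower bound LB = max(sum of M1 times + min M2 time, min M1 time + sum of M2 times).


LB1 = sum(M1 times) + min(M2 times) = 40 + 3 = 43
LB2 = min(M1 times) + sum(M2 times) = 1 + 30 = 31
Lower bound = max(LB1, LB2) = max(43, 31) = 43

43


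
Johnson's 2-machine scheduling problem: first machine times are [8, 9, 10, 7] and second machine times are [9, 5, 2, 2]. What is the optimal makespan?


Apply Johnson's rule:
  Group 1 (a <= b): [(1, 8, 9)]
  Group 2 (a > b): [(2, 9, 5), (3, 10, 2), (4, 7, 2)]
Optimal job order: [1, 2, 3, 4]
Schedule:
  Job 1: M1 done at 8, M2 done at 17
  Job 2: M1 done at 17, M2 done at 22
  Job 3: M1 done at 27, M2 done at 29
  Job 4: M1 done at 34, M2 done at 36
Makespan = 36

36


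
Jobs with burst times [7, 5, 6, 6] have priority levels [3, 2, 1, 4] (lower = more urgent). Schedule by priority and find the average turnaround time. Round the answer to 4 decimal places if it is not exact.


Sort by priority (ascending = highest first):
Order: [(1, 6), (2, 5), (3, 7), (4, 6)]
Completion times:
  Priority 1, burst=6, C=6
  Priority 2, burst=5, C=11
  Priority 3, burst=7, C=18
  Priority 4, burst=6, C=24
Average turnaround = 59/4 = 14.75

14.75


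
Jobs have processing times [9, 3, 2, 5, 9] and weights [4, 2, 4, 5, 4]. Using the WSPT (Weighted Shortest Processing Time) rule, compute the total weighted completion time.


Compute p/w ratios and sort ascending (WSPT): [(2, 4), (5, 5), (3, 2), (9, 4), (9, 4)]
Compute weighted completion times:
  Job (p=2,w=4): C=2, w*C=4*2=8
  Job (p=5,w=5): C=7, w*C=5*7=35
  Job (p=3,w=2): C=10, w*C=2*10=20
  Job (p=9,w=4): C=19, w*C=4*19=76
  Job (p=9,w=4): C=28, w*C=4*28=112
Total weighted completion time = 251

251


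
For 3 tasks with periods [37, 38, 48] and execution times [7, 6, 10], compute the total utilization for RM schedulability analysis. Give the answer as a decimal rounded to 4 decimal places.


Compute individual utilizations (exact fractions):
  Task 1: C/T = 7/37 (approx. 0.1892)
  Task 2: C/T = 6/38 = 3/19 (approx. 0.1579)
  Task 3: C/T = 10/48 = 5/24 (approx. 0.2083)
Total utilization U = 7/37 + 3/19 + 5/24 = 9371/16872
Rounded to 4 decimal places: U = 0.5554
RM (Liu & Layland) bound for 3 tasks = 0.779763; compare with U = 9371/16872 (approx. 0.555417)
U <= bound, so schedulable by RM sufficient condition.

0.5554
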